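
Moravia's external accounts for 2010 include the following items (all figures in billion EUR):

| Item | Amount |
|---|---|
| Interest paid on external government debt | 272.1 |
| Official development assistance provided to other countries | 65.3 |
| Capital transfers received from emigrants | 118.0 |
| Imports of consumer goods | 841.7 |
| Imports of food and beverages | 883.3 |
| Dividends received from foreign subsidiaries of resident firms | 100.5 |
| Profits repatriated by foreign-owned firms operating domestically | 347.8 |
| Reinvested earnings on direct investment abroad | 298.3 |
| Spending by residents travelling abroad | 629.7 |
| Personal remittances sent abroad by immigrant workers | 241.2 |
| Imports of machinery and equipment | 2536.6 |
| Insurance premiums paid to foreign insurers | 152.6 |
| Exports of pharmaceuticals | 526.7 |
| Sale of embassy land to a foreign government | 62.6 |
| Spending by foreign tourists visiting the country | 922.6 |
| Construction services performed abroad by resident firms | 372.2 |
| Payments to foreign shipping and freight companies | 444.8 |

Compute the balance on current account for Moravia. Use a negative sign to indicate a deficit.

-4194.8

Goods: -841.7 - 2536.6 - 883.3 + 526.7 = -3734.9
Services: -629.7 + 372.2 + 922.6 - 152.6 - 444.8 = 67.7
Primary income: 298.3 - 272.1 - 347.8 + 100.5 = -221.1
Secondary income: -65.3 - 241.2 = -306.5
Current account = (-3734.9) + 67.7 + (-221.1) + (-306.5) = -4194.8
(Excluded from the current account — capital account: capital transfers received from emigrants 118.0, sale of embassy land to a foreign government 62.6.)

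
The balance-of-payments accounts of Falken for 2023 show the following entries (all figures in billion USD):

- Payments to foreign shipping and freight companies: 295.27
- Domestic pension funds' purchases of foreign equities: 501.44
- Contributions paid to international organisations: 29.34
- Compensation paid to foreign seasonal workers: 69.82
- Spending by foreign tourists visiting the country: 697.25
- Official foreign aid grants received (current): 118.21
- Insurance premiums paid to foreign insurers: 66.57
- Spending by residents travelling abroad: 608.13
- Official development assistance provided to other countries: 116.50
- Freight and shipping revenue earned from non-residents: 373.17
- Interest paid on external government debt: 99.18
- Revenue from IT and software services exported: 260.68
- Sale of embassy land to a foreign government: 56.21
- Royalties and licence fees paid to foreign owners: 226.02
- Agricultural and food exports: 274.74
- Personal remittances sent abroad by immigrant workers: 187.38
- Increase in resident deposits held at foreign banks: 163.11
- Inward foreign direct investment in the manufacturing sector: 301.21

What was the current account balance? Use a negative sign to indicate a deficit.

25.84

Goods: 274.74
Services: -608.13 - 226.02 - 295.27 + 260.68 - 66.57 + 697.25 + 373.17 = 135.11
Primary income: -69.82 - 99.18 = -169.00
Secondary income: -29.34 - 187.38 - 116.50 + 118.21 = -215.01
Current account = 274.74 + 135.11 + (-169.00) + (-215.01) = 25.84
(Excluded from the current account — financial account: domestic pension funds' purchases of foreign equities 501.44, increase in resident deposits held at foreign banks 163.11, inward foreign direct investment in the manufacturing sector 301.21; capital account: sale of embassy land to a foreign government 56.21.)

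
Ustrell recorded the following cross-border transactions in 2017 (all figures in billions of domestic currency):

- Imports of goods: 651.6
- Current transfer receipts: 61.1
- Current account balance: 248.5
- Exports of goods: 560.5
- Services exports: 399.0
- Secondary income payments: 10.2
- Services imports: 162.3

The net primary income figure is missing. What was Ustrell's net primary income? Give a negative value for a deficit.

Current account = goods balance + services balance + net primary income + net secondary income
Sum of the known components = 196.5
Net primary income = CA - (known components) = 248.5 - 196.5 = 52.0

52.0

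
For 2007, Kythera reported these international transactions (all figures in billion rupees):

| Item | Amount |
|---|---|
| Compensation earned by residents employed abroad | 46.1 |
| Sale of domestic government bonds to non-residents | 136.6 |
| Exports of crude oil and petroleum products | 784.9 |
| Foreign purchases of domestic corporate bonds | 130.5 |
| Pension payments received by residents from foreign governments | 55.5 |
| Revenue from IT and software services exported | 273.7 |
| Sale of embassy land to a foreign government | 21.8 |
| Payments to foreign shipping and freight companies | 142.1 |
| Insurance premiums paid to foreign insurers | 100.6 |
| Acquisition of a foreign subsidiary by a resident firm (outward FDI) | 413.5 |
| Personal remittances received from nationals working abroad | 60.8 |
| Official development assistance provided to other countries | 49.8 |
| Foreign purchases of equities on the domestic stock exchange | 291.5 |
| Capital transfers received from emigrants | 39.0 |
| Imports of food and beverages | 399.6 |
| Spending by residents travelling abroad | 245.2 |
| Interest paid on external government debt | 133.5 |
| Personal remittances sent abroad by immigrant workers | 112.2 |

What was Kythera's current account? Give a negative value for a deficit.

Goods: 784.9 - 399.6 = 385.3
Services: -142.1 + 273.7 - 100.6 - 245.2 = -214.2
Primary income: -133.5 + 46.1 = -87.4
Secondary income: -112.2 + 55.5 - 49.8 + 60.8 = -45.7
Current account = 385.3 + (-214.2) + (-87.4) + (-45.7) = 38.0
(Excluded from the current account — financial account: sale of domestic government bonds to non-residents 136.6, foreign purchases of domestic corporate bonds 130.5, acquisition of a foreign subsidiary by a resident firm (outward FDI) 413.5, foreign purchases of equities on the domestic stock exchange 291.5; capital account: sale of embassy land to a foreign government 21.8, capital transfers received from emigrants 39.0.)

38.0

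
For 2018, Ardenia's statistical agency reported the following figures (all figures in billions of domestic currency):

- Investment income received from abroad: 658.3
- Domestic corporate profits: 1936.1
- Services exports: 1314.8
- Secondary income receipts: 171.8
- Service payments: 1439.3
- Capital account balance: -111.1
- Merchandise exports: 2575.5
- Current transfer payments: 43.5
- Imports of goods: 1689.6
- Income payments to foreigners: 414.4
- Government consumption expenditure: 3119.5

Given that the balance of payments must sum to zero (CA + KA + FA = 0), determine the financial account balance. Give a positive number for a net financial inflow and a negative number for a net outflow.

-1022.5

Goods balance = 2575.5 - 1689.6 = 885.9
Services balance = 1314.8 - 1439.3 = -124.5
Trade balance (goods + services) = 885.9 + (-124.5) = 761.4
Net primary income = 658.3 - 414.4 = 243.9
Net secondary income = 171.8 - 43.5 = 128.3
Current account = 761.4 + 243.9 + 128.3 = 1133.6
Financial account = -(1133.6 + (-111.1)) = -1022.5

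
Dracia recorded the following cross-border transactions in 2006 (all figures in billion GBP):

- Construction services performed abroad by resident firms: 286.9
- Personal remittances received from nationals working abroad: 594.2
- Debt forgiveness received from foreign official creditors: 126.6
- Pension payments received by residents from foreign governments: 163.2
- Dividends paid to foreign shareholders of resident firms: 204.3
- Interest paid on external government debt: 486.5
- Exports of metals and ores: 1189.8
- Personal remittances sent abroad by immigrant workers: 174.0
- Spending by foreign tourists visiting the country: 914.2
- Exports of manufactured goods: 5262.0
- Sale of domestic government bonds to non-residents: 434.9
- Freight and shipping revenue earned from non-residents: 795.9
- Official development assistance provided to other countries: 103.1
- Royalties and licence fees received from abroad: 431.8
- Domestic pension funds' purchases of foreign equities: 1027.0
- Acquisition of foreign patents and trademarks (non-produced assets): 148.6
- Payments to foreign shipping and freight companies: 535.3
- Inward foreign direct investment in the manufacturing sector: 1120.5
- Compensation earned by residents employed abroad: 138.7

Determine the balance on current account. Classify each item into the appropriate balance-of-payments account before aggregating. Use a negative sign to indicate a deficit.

8273.5

Goods: 1189.8 + 5262.0 = 6451.8
Services: 431.8 - 535.3 + 914.2 + 286.9 + 795.9 = 1893.5
Primary income: -204.3 + 138.7 - 486.5 = -552.1
Secondary income: 594.2 + 163.2 - 103.1 - 174.0 = 480.3
Current account = 6451.8 + 1893.5 + (-552.1) + 480.3 = 8273.5
(Excluded from the current account — capital account: debt forgiveness received from foreign official creditors 126.6, acquisition of foreign patents and trademarks (non-produced assets) 148.6; financial account: sale of domestic government bonds to non-residents 434.9, domestic pension funds' purchases of foreign equities 1027.0, inward foreign direct investment in the manufacturing sector 1120.5.)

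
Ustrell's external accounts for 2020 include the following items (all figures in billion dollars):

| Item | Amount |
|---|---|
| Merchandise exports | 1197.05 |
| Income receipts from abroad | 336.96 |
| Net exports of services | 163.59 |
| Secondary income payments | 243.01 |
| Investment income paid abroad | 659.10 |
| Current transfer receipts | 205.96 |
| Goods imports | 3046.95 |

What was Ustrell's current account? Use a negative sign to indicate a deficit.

Goods balance = 1197.05 - 3046.95 = -1849.90
Services balance = 163.59
Trade balance (goods + services) = -1849.90 + 163.59 = -1686.31
Net primary income = 336.96 - 659.10 = -322.14
Net secondary income = 205.96 - 243.01 = -37.05
Current account = -1686.31 + (-322.14) + (-37.05) = -2045.50

-2045.50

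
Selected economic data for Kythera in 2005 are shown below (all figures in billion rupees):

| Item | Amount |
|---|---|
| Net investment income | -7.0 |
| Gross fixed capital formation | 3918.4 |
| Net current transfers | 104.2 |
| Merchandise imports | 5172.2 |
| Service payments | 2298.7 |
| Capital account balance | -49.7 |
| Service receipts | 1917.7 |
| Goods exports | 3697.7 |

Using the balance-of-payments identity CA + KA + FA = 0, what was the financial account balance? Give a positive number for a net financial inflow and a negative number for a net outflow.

1808.0

Goods balance = 3697.7 - 5172.2 = -1474.5
Services balance = 1917.7 - 2298.7 = -381.0
Trade balance (goods + services) = -1474.5 + (-381.0) = -1855.5
Net primary income = -7.0
Net secondary income = 104.2
Current account = -1855.5 + (-7.0) + 104.2 = -1758.3
Financial account = -(-1758.3 + (-49.7)) = 1808.0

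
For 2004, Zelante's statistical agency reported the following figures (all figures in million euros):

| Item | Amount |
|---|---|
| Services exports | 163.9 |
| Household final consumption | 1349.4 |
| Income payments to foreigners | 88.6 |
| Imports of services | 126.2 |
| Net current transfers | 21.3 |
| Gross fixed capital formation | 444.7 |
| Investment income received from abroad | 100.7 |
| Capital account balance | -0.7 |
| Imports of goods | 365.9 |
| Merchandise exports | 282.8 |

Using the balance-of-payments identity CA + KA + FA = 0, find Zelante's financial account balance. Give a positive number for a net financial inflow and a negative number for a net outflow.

12.7

Goods balance = 282.8 - 365.9 = -83.1
Services balance = 163.9 - 126.2 = 37.7
Trade balance (goods + services) = -83.1 + 37.7 = -45.4
Net primary income = 100.7 - 88.6 = 12.1
Net secondary income = 21.3
Current account = -45.4 + 12.1 + 21.3 = -12.0
Financial account = -(-12.0 + (-0.7)) = 12.7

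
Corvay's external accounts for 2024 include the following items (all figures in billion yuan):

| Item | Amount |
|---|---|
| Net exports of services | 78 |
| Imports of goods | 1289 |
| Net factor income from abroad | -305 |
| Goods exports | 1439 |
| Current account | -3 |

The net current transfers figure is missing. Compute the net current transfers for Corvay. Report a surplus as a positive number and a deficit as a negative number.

Current account = goods balance + services balance + net primary income + net secondary income
Sum of the known components = -77
Net current transfers = CA - (known components) = -3 - (-77) = 74

74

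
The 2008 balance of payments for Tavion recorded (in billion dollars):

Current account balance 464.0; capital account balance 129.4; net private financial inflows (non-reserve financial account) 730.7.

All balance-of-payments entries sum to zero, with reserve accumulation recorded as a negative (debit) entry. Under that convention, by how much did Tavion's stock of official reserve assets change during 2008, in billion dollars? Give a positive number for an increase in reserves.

Official reserve transactions balance = -(464.0 + 129.4 + 730.7) = -1324.1
An accumulation of reserves is recorded as a debit (negative entry), so the change in the stock of reserves is the negative of that balance.
Change in official reserves = -(-1324.1) = 1324.1

1324.1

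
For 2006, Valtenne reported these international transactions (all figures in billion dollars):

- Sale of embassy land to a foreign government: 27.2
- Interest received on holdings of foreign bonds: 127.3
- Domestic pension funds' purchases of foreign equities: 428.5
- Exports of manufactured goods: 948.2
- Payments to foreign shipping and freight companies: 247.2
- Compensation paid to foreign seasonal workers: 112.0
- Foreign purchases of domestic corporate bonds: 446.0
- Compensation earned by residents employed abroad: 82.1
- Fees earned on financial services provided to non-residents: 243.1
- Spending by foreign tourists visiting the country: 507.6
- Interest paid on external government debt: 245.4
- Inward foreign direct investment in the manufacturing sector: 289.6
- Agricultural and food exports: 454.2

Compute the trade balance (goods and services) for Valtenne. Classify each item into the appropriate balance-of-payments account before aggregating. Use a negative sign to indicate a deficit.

Goods: 454.2 + 948.2 = 1402.4
Services: 243.1 + 507.6 - 247.2 = 503.5
Trade balance = 1402.4 + 503.5 = 1905.9
(Excluded from the trade balance — capital account: sale of embassy land to a foreign government 27.2; primary income: interest received on holdings of foreign bonds 127.3, compensation paid to foreign seasonal workers 112.0, compensation earned by residents employed abroad 82.1, interest paid on external government debt 245.4; financial account: domestic pension funds' purchases of foreign equities 428.5, foreign purchases of domestic corporate bonds 446.0, inward foreign direct investment in the manufacturing sector 289.6.)

1905.9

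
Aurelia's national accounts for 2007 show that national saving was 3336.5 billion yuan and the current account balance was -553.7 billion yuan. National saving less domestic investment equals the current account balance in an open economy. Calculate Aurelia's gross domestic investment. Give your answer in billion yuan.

I = S - CA = 3336.5 - (-553.7) = 3890.2

3890.2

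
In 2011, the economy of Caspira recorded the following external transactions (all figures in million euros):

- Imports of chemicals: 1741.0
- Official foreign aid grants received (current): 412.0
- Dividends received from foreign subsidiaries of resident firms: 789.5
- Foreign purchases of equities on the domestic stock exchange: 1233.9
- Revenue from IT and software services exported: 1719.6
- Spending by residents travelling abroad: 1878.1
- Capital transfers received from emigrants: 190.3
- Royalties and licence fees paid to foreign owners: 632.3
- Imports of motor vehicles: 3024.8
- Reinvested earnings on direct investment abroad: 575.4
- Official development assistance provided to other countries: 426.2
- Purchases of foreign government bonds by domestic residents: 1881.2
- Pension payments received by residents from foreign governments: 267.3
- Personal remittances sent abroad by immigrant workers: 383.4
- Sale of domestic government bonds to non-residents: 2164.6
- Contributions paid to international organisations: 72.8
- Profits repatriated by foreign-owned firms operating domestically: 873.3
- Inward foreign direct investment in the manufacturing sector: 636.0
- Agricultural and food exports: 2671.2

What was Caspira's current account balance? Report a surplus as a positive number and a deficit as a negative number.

-2596.9

Goods: 2671.2 - 1741.0 - 3024.8 = -2094.6
Services: -1878.1 + 1719.6 - 632.3 = -790.8
Primary income: 575.4 - 873.3 + 789.5 = 491.6
Secondary income: -426.2 - 383.4 + 412.0 - 72.8 + 267.3 = -203.1
Current account = (-2094.6) + (-790.8) + 491.6 + (-203.1) = -2596.9
(Excluded from the current account — financial account: foreign purchases of equities on the domestic stock exchange 1233.9, purchases of foreign government bonds by domestic residents 1881.2, sale of domestic government bonds to non-residents 2164.6, inward foreign direct investment in the manufacturing sector 636.0; capital account: capital transfers received from emigrants 190.3.)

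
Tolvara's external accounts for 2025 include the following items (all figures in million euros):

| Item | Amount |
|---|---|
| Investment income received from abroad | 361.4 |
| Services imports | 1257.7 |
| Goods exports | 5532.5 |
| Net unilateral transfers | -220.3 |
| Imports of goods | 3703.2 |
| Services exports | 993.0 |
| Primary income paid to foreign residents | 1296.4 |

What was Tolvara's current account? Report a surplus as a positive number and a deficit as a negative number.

Goods balance = 5532.5 - 3703.2 = 1829.3
Services balance = 993.0 - 1257.7 = -264.7
Trade balance (goods + services) = 1829.3 + (-264.7) = 1564.6
Net primary income = 361.4 - 1296.4 = -935.0
Net secondary income = -220.3
Current account = 1564.6 + (-935.0) + (-220.3) = 409.3

409.3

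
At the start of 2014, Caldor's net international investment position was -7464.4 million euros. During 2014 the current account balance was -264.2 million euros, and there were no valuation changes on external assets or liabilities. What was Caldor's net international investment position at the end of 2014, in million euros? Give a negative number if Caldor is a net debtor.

-7728.6

With no valuation effects, change in NIIP = current account = -264.2
End-of-year NIIP = -7464.4 + (-264.2) = -7728.6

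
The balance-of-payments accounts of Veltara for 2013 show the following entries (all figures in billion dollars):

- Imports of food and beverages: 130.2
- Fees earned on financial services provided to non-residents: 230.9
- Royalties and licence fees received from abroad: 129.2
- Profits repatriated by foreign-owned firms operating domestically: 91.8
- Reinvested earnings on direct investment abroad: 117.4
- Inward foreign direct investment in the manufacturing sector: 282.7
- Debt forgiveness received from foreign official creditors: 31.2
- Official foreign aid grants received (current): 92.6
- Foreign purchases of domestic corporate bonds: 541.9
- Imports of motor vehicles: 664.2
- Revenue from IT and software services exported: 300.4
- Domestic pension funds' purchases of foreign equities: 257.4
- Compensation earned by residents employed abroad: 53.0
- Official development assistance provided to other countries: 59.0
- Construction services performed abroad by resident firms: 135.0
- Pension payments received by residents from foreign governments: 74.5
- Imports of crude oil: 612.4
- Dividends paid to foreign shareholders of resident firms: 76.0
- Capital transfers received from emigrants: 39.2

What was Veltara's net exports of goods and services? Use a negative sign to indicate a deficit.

Goods: -664.2 - 130.2 - 612.4 = -1406.8
Services: 135.0 + 300.4 + 230.9 + 129.2 = 795.5
Trade balance = -1406.8 + 795.5 = -611.3
(Excluded from the trade balance — primary income: profits repatriated by foreign-owned firms operating domestically 91.8, reinvested earnings on direct investment abroad 117.4, compensation earned by residents employed abroad 53.0, dividends paid to foreign shareholders of resident firms 76.0; financial account: inward foreign direct investment in the manufacturing sector 282.7, foreign purchases of domestic corporate bonds 541.9, domestic pension funds' purchases of foreign equities 257.4; capital account: debt forgiveness received from foreign official creditors 31.2, capital transfers received from emigrants 39.2; secondary income: official foreign aid grants received (current) 92.6, official development assistance provided to other countries 59.0, pension payments received by residents from foreign governments 74.5.)

-611.3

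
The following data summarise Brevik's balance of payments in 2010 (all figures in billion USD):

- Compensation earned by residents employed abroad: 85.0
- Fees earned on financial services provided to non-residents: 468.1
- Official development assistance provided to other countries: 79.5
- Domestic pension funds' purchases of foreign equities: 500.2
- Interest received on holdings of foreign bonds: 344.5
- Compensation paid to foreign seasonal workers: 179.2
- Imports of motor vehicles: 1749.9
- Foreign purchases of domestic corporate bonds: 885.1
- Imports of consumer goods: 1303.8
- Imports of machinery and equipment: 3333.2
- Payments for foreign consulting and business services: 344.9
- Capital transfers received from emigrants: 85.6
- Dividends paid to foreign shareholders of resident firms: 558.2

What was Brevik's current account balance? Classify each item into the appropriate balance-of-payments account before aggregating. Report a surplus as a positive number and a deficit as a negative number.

-6651.1

Goods: -3333.2 - 1749.9 - 1303.8 = -6386.9
Services: 468.1 - 344.9 = 123.2
Primary income: 344.5 - 558.2 - 179.2 + 85.0 = -307.9
Secondary income: -79.5
Current account = (-6386.9) + 123.2 + (-307.9) + (-79.5) = -6651.1
(Excluded from the current account — financial account: domestic pension funds' purchases of foreign equities 500.2, foreign purchases of domestic corporate bonds 885.1; capital account: capital transfers received from emigrants 85.6.)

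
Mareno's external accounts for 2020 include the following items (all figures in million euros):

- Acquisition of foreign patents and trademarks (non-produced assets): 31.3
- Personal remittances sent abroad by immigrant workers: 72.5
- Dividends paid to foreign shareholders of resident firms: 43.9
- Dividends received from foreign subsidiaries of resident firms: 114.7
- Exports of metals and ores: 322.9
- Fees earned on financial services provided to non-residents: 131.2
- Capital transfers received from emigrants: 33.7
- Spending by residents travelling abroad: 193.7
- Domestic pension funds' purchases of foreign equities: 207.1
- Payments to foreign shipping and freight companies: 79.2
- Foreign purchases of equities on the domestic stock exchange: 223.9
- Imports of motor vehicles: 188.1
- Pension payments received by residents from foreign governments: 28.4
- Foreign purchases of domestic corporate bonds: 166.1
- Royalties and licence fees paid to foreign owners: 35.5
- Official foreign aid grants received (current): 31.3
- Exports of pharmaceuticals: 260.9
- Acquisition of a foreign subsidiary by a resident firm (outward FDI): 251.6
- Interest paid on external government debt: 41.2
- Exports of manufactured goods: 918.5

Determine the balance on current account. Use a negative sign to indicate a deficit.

1153.8

Goods: 260.9 - 188.1 + 322.9 + 918.5 = 1314.2
Services: -193.7 - 79.2 + 131.2 - 35.5 = -177.2
Primary income: -43.9 - 41.2 + 114.7 = 29.6
Secondary income: 28.4 - 72.5 + 31.3 = -12.8
Current account = 1314.2 + (-177.2) + 29.6 + (-12.8) = 1153.8
(Excluded from the current account — capital account: acquisition of foreign patents and trademarks (non-produced assets) 31.3, capital transfers received from emigrants 33.7; financial account: domestic pension funds' purchases of foreign equities 207.1, foreign purchases of equities on the domestic stock exchange 223.9, foreign purchases of domestic corporate bonds 166.1, acquisition of a foreign subsidiary by a resident firm (outward FDI) 251.6.)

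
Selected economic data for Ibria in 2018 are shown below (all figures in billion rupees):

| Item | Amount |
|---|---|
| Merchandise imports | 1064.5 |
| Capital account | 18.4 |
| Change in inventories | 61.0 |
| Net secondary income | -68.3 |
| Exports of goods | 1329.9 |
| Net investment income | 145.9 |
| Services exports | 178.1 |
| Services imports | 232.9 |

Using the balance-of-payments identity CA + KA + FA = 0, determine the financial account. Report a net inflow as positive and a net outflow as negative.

-306.6

Goods balance = 1329.9 - 1064.5 = 265.4
Services balance = 178.1 - 232.9 = -54.8
Trade balance (goods + services) = 265.4 + (-54.8) = 210.6
Net primary income = 145.9
Net secondary income = -68.3
Current account = 210.6 + 145.9 + (-68.3) = 288.2
Financial account = -(288.2 + 18.4) = -306.6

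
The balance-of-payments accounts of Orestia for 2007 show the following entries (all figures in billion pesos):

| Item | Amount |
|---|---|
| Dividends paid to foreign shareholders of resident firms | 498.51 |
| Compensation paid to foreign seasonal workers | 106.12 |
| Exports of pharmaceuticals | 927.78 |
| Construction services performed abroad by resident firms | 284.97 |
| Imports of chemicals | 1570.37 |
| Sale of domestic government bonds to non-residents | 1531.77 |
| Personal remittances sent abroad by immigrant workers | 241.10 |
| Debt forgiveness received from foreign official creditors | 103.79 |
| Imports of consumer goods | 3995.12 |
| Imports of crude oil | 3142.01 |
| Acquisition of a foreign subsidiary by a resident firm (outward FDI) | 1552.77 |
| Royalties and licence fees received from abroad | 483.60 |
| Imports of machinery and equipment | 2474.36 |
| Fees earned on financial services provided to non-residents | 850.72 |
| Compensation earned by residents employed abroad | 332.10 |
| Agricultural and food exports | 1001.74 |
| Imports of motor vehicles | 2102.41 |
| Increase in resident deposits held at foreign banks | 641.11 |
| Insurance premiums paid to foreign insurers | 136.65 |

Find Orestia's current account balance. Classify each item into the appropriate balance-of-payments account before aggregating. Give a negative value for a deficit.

-10385.74

Goods: 927.78 - 2474.36 + 1001.74 - 1570.37 - 2102.41 - 3995.12 - 3142.01 = -11354.75
Services: 483.60 + 850.72 - 136.65 + 284.97 = 1482.64
Primary income: 332.10 - 106.12 - 498.51 = -272.53
Secondary income: -241.10
Current account = (-11354.75) + 1482.64 + (-272.53) + (-241.10) = -10385.74
(Excluded from the current account — financial account: sale of domestic government bonds to non-residents 1531.77, acquisition of a foreign subsidiary by a resident firm (outward FDI) 1552.77, increase in resident deposits held at foreign banks 641.11; capital account: debt forgiveness received from foreign official creditors 103.79.)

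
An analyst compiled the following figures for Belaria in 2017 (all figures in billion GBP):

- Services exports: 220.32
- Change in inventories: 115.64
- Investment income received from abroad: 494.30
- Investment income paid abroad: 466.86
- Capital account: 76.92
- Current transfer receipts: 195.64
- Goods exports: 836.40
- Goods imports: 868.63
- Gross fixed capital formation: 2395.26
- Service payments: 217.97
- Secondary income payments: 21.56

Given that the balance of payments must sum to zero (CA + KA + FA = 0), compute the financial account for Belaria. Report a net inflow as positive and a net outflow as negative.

-248.56

Goods balance = 836.40 - 868.63 = -32.23
Services balance = 220.32 - 217.97 = 2.35
Trade balance (goods + services) = -32.23 + 2.35 = -29.88
Net primary income = 494.30 - 466.86 = 27.44
Net secondary income = 195.64 - 21.56 = 174.08
Current account = -29.88 + 27.44 + 174.08 = 171.64
Financial account = -(171.64 + 76.92) = -248.56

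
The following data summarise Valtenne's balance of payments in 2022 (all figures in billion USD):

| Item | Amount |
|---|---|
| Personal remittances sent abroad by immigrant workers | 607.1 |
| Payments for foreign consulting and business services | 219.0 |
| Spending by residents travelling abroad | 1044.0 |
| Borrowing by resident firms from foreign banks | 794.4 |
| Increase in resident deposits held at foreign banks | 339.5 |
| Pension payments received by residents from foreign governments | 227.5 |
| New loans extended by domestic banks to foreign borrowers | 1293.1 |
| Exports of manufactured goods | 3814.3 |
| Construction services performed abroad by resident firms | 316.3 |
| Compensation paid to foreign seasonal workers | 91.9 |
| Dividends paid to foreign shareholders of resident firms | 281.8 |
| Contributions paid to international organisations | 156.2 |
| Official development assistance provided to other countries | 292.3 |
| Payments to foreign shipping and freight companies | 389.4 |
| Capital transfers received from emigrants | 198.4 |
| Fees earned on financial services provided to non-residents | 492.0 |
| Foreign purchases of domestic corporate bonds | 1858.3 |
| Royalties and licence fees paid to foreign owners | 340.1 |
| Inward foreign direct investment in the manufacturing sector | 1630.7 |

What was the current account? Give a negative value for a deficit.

Goods: 3814.3
Services: -340.1 - 1044.0 - 219.0 - 389.4 + 316.3 + 492.0 = -1184.2
Primary income: -91.9 - 281.8 = -373.7
Secondary income: -607.1 + 227.5 - 292.3 - 156.2 = -828.1
Current account = 3814.3 + (-1184.2) + (-373.7) + (-828.1) = 1428.3
(Excluded from the current account — financial account: borrowing by resident firms from foreign banks 794.4, increase in resident deposits held at foreign banks 339.5, new loans extended by domestic banks to foreign borrowers 1293.1, foreign purchases of domestic corporate bonds 1858.3, inward foreign direct investment in the manufacturing sector 1630.7; capital account: capital transfers received from emigrants 198.4.)

1428.3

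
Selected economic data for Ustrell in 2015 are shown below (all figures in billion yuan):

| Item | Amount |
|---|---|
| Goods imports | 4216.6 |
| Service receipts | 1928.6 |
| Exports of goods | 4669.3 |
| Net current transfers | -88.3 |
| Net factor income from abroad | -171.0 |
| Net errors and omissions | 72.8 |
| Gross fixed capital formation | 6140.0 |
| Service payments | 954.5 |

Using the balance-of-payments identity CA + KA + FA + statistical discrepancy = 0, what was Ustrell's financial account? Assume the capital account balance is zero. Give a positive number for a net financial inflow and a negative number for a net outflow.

Goods balance = 4669.3 - 4216.6 = 452.7
Services balance = 1928.6 - 954.5 = 974.1
Trade balance (goods + services) = 452.7 + 974.1 = 1426.8
Net primary income = -171.0
Net secondary income = -88.3
Current account = 1426.8 + (-171.0) + (-88.3) = 1167.5
Financial account = -(1167.5 + 72.8) = -1240.3

-1240.3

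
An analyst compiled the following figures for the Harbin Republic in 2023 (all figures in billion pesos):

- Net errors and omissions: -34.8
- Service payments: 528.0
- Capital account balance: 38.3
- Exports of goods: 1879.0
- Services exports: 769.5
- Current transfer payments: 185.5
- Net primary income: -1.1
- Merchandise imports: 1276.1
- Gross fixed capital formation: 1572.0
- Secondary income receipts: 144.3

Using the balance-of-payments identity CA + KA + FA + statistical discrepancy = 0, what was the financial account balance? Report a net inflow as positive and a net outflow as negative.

Goods balance = 1879.0 - 1276.1 = 602.9
Services balance = 769.5 - 528.0 = 241.5
Trade balance (goods + services) = 602.9 + 241.5 = 844.4
Net primary income = -1.1
Net secondary income = 144.3 - 185.5 = -41.2
Current account = 844.4 + (-1.1) + (-41.2) = 802.1
Financial account = -(802.1 + 38.3 + (-34.8)) = -805.6

-805.6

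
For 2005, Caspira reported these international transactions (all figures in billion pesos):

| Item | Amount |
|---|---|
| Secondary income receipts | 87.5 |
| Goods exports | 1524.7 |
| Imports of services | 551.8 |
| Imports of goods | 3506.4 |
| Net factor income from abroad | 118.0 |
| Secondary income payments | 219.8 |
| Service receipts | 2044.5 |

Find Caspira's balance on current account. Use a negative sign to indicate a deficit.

Goods balance = 1524.7 - 3506.4 = -1981.7
Services balance = 2044.5 - 551.8 = 1492.7
Trade balance (goods + services) = -1981.7 + 1492.7 = -489.0
Net primary income = 118.0
Net secondary income = 87.5 - 219.8 = -132.3
Current account = -489.0 + 118.0 + (-132.3) = -503.3

-503.3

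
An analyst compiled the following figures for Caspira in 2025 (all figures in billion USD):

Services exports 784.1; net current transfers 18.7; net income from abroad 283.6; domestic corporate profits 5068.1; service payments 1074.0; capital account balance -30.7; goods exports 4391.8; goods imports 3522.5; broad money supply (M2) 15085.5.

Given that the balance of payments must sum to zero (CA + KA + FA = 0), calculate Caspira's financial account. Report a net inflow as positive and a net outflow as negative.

-851.0

Goods balance = 4391.8 - 3522.5 = 869.3
Services balance = 784.1 - 1074.0 = -289.9
Trade balance (goods + services) = 869.3 + (-289.9) = 579.4
Net primary income = 283.6
Net secondary income = 18.7
Current account = 579.4 + 283.6 + 18.7 = 881.7
Financial account = -(881.7 + (-30.7)) = -851.0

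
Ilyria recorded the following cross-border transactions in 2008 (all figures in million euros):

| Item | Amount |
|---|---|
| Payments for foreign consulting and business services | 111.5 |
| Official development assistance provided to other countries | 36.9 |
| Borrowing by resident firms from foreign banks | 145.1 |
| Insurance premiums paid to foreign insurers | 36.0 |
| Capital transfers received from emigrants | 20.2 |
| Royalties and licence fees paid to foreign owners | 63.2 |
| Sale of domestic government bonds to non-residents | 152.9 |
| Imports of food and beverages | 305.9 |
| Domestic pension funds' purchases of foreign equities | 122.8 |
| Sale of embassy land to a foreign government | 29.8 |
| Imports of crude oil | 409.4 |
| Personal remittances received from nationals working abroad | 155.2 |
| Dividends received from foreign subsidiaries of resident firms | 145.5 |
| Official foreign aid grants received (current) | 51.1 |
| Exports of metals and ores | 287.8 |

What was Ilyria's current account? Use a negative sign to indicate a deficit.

-323.3

Goods: 287.8 - 305.9 - 409.4 = -427.5
Services: -111.5 - 63.2 - 36.0 = -210.7
Primary income: 145.5
Secondary income: 155.2 - 36.9 + 51.1 = 169.4
Current account = (-427.5) + (-210.7) + 145.5 + 169.4 = -323.3
(Excluded from the current account — financial account: borrowing by resident firms from foreign banks 145.1, sale of domestic government bonds to non-residents 152.9, domestic pension funds' purchases of foreign equities 122.8; capital account: capital transfers received from emigrants 20.2, sale of embassy land to a foreign government 29.8.)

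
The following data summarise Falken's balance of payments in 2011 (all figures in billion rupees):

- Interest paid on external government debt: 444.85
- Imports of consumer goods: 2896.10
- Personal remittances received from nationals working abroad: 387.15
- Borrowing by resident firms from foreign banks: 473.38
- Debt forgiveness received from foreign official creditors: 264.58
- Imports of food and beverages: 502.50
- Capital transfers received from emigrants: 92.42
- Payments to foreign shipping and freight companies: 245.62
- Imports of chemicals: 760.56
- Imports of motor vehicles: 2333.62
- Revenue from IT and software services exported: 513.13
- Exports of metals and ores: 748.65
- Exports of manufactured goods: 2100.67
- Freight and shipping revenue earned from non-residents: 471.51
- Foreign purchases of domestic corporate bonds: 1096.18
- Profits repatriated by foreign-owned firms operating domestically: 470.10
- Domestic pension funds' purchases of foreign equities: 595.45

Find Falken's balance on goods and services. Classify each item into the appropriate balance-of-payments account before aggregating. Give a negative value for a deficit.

Goods: -502.50 - 2333.62 + 748.65 + 2100.67 - 2896.10 - 760.56 = -3643.46
Services: 471.51 - 245.62 + 513.13 = 739.02
Trade balance = -3643.46 + 739.02 = -2904.44
(Excluded from the trade balance — primary income: interest paid on external government debt 444.85, profits repatriated by foreign-owned firms operating domestically 470.10; secondary income: personal remittances received from nationals working abroad 387.15; financial account: borrowing by resident firms from foreign banks 473.38, foreign purchases of domestic corporate bonds 1096.18, domestic pension funds' purchases of foreign equities 595.45; capital account: debt forgiveness received from foreign official creditors 264.58, capital transfers received from emigrants 92.42.)

-2904.44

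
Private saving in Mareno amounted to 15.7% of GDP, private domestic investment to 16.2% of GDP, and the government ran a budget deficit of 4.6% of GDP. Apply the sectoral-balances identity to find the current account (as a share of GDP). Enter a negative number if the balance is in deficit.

-5.1

By the sectoral-balances identity, CA = (S_private - I) + (T - G).
Private balance = 15.7 - 16.2 = -0.5
Government balance (T - G) = -4.6
CA = -0.5 + (-4.6) = -5.1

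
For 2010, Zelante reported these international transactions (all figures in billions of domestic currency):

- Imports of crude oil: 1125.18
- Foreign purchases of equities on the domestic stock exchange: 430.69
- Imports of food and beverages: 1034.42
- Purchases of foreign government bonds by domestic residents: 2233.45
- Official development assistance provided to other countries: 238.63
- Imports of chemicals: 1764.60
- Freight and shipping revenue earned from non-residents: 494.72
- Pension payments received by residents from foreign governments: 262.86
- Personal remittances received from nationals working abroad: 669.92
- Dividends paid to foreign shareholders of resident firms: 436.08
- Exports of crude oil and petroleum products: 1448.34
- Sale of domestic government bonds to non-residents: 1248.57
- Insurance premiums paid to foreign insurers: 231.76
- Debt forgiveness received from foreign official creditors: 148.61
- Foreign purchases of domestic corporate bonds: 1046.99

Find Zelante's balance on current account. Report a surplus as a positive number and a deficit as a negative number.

Goods: 1448.34 - 1125.18 - 1764.60 - 1034.42 = -2475.86
Services: -231.76 + 494.72 = 262.96
Primary income: -436.08
Secondary income: -238.63 + 669.92 + 262.86 = 694.15
Current account = (-2475.86) + 262.96 + (-436.08) + 694.15 = -1954.83
(Excluded from the current account — financial account: foreign purchases of equities on the domestic stock exchange 430.69, purchases of foreign government bonds by domestic residents 2233.45, sale of domestic government bonds to non-residents 1248.57, foreign purchases of domestic corporate bonds 1046.99; capital account: debt forgiveness received from foreign official creditors 148.61.)

-1954.83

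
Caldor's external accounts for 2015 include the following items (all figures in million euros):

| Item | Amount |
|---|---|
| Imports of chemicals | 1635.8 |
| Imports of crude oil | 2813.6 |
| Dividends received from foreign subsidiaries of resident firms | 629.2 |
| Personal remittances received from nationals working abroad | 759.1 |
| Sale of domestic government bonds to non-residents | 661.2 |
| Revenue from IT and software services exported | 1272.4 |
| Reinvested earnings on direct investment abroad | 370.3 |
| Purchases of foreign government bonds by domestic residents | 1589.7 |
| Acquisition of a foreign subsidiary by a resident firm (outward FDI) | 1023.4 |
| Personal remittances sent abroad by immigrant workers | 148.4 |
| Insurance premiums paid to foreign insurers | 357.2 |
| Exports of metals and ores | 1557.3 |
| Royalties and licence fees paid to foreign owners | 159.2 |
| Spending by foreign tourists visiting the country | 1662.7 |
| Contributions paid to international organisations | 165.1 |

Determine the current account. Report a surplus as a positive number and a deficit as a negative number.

971.7

Goods: -1635.8 + 1557.3 - 2813.6 = -2892.1
Services: -159.2 + 1272.4 - 357.2 + 1662.7 = 2418.7
Primary income: 370.3 + 629.2 = 999.5
Secondary income: -165.1 + 759.1 - 148.4 = 445.6
Current account = (-2892.1) + 2418.7 + 999.5 + 445.6 = 971.7
(Excluded from the current account — financial account: sale of domestic government bonds to non-residents 661.2, purchases of foreign government bonds by domestic residents 1589.7, acquisition of a foreign subsidiary by a resident firm (outward FDI) 1023.4.)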